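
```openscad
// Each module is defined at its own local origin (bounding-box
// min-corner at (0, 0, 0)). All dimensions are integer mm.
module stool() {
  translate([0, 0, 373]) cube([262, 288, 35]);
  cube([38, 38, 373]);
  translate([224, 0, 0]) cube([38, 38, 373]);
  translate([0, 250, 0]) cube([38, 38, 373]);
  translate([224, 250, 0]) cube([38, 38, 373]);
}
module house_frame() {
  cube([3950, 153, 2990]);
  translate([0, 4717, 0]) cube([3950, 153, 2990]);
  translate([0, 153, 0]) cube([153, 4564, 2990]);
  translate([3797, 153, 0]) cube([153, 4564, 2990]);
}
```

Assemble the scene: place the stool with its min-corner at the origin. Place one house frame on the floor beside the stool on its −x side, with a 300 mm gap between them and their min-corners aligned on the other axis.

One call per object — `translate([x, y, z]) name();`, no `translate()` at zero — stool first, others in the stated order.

stool();
translate([-4250, 0, 0]) house_frame();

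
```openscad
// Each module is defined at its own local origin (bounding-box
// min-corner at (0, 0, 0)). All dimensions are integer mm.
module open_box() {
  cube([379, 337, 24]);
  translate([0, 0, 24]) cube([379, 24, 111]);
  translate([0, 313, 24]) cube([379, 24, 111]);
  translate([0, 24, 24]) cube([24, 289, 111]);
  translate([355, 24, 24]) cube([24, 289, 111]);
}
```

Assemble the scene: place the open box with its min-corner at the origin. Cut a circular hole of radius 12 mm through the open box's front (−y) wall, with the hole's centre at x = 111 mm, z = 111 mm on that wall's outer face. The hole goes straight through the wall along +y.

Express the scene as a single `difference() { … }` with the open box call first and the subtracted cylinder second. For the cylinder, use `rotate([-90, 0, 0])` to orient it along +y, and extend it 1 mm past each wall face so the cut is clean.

difference() {
  open_box();
  translate([111, -1, 111]) rotate([-90, 0, 0]) cylinder(h = 26, r = 12);
}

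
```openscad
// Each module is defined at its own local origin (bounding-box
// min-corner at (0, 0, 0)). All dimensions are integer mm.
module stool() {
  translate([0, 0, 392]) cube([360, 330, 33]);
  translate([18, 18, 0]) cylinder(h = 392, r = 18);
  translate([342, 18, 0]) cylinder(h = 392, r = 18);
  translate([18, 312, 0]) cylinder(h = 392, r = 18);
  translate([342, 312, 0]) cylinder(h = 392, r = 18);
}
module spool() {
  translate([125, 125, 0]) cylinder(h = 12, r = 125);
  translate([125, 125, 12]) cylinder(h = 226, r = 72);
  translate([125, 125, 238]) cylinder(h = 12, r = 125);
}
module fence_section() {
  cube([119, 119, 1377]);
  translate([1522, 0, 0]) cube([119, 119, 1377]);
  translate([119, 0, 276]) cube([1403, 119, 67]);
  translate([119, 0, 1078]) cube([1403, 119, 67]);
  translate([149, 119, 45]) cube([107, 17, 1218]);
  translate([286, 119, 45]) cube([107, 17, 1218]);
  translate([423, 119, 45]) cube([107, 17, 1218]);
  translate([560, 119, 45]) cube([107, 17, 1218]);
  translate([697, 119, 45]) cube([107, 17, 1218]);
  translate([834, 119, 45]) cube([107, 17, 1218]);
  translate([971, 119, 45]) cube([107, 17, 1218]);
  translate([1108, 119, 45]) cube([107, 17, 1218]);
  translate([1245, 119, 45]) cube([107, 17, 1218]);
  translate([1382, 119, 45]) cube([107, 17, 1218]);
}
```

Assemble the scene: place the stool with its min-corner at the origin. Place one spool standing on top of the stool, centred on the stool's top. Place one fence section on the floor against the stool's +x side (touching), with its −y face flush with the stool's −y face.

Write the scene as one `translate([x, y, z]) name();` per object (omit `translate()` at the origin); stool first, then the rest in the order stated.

stool();
translate([55, 40, 425]) spool();
translate([360, 0, 0]) fence_section();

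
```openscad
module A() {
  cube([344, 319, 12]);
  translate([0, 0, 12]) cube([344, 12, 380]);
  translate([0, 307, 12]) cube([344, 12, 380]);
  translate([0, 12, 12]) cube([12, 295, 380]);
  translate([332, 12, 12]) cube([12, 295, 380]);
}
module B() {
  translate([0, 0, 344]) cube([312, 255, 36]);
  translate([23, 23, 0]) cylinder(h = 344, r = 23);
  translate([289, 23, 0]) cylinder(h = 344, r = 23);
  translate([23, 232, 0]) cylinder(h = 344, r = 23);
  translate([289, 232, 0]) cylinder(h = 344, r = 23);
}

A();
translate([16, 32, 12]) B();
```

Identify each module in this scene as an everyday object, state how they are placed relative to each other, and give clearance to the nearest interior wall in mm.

Clearances: x = 4, y = 20; minimum 4 mm.

A is an open box. B is a stool. The stool sits inside the open box, centred. The clearance to the nearest interior wall is 4 mm.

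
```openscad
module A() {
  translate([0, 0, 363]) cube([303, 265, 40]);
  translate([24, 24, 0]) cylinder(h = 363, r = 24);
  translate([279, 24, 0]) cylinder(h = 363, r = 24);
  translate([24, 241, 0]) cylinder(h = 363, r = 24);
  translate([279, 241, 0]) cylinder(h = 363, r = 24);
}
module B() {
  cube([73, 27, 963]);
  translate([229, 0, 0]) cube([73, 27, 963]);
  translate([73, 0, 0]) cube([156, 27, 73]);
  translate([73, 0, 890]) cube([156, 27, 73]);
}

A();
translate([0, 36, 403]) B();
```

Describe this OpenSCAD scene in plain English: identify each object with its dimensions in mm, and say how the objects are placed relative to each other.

A is a four-legged stool. The seat is 303×265 mm, 40 mm thick, top at z = 403 mm. It stands on four round legs, each 48 mm in diameter, from z = 0 to the seat underside, each leg's axis is inset half a diameter from the nearest pair of seat edges (so the leg's bounding box is flush with the corner).

B is a picture frame with a 156×817 mm rectangular opening (x by z) and a uniform 73 mm border on every side. Frame depth is 27 mm along y. It is built from two vertical stiles running the full outside height and two horizontal rails spanning the gap between the stiles.

The picture frame is on top of the stool.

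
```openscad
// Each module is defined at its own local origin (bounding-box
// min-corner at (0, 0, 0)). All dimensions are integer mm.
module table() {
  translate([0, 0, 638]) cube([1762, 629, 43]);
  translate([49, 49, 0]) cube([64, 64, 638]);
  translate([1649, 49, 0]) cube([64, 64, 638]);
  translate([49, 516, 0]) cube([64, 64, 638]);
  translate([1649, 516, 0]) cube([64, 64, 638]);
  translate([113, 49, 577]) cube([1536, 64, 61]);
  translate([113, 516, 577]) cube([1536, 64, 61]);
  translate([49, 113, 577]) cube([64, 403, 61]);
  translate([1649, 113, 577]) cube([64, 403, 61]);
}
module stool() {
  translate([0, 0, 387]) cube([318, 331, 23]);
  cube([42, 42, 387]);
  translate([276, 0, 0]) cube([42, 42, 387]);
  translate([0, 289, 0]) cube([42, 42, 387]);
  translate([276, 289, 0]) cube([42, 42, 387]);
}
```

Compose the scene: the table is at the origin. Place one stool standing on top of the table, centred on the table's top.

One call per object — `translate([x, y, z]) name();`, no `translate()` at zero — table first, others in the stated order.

table();
translate([722, 149, 681]) stool();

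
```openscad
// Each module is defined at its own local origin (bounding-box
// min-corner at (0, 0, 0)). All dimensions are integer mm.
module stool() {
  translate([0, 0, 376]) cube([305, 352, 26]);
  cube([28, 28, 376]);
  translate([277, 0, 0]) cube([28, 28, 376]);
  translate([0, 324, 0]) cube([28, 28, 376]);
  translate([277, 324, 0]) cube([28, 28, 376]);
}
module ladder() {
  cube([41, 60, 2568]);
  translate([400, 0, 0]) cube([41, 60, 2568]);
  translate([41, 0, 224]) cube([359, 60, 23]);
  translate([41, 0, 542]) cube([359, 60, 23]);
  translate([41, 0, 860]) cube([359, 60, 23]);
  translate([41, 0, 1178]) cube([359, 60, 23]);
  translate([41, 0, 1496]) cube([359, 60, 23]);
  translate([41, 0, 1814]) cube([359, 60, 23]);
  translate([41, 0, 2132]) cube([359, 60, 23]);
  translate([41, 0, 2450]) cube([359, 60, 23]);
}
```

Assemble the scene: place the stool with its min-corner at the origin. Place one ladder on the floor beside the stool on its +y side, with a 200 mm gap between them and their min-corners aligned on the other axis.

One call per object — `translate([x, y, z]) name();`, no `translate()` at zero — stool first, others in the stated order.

stool();
translate([0, 552, 0]) ladder();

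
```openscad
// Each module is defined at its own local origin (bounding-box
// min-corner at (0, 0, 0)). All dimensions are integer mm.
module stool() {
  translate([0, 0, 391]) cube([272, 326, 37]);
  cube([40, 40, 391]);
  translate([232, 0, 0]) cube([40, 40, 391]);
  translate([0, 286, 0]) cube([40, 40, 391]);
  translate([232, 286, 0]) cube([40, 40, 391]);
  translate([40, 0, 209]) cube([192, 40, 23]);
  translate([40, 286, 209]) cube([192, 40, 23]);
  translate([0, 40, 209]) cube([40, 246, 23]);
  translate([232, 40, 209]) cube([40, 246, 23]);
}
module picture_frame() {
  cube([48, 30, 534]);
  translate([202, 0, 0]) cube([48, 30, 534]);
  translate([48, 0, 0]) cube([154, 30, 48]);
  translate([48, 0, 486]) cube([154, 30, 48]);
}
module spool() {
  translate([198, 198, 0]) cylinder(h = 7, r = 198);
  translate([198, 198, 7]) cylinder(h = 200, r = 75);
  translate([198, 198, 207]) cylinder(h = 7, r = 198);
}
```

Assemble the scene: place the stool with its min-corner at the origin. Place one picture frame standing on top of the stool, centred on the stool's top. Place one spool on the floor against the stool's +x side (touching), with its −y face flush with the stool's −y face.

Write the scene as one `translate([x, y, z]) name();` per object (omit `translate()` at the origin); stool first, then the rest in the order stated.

stool();
translate([11, 148, 428]) picture_frame();
translate([272, 0, 0]) spool();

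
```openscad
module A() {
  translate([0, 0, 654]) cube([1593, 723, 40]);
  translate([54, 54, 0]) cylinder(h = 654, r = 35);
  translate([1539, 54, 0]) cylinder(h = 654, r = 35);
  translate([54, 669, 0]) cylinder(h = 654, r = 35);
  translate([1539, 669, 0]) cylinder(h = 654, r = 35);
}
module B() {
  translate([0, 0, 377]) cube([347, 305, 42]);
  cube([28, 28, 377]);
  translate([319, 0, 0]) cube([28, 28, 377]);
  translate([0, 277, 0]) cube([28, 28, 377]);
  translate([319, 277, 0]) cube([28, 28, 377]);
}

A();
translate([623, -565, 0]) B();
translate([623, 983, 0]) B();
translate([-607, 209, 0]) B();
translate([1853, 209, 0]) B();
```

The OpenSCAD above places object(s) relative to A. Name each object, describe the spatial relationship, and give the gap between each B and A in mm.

A is a table. B is a stool. Four stools sit around the table at the −y, +y, −x, +x sides. The gap between each stool and the table is 260 mm.

Each stool's nearest face is 260 mm from the table's bounding box.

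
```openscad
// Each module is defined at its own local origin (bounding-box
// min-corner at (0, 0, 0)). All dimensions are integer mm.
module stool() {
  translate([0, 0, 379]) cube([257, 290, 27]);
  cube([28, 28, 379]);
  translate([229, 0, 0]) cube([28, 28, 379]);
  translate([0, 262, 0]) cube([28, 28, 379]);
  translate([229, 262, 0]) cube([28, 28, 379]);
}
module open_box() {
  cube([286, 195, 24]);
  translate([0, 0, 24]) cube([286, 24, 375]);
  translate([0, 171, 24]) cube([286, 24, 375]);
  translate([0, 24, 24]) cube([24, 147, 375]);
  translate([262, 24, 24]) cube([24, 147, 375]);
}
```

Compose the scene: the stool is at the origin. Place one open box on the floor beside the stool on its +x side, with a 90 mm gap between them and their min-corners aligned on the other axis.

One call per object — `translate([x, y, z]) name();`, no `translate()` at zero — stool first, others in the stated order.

stool();
translate([347, 0, 0]) open_box();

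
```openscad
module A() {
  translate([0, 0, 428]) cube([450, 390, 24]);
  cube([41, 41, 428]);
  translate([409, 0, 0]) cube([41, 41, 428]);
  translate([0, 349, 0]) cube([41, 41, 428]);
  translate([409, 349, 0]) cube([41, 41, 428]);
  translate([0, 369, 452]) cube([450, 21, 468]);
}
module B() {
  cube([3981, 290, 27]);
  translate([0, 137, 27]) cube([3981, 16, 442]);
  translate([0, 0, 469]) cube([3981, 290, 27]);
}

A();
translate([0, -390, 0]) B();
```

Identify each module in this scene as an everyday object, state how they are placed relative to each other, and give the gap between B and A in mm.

The I-beam's nearest face is 100 mm from the chair's −y face.

A is a chair. B is an I-beam. The I-beam is on the floor beside the chair on its −y side. The gap between the I-beam and the chair is 100 mm.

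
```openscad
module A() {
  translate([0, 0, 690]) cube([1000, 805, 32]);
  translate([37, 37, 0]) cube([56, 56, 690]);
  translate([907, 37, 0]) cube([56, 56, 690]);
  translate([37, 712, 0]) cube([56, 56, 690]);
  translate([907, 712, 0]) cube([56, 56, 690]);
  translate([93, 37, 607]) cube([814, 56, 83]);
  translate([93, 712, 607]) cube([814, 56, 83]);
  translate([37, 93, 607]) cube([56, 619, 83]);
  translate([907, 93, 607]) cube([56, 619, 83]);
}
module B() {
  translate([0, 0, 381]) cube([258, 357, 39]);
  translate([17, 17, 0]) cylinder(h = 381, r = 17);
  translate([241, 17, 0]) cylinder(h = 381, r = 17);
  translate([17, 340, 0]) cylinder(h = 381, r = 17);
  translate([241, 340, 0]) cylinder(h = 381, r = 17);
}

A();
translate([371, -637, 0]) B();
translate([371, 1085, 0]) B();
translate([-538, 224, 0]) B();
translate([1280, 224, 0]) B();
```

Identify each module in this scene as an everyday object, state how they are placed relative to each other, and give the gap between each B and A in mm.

A is a table. B is a stool. Four stools sit around the table at the −y, +y, −x, +x sides. The gap between each stool and the table is 280 mm.

Each stool's nearest face is 280 mm from the table's bounding box.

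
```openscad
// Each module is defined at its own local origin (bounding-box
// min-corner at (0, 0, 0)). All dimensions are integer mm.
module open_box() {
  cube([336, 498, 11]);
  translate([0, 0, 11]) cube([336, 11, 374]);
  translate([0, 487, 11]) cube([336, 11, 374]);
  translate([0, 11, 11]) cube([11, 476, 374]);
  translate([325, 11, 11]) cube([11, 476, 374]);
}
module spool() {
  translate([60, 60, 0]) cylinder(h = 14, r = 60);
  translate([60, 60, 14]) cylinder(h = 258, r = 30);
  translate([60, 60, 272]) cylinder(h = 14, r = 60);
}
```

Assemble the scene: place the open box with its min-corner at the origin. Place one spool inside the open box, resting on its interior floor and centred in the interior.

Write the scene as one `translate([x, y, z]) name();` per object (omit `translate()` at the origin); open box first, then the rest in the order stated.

open_box();
translate([108, 189, 11]) spool();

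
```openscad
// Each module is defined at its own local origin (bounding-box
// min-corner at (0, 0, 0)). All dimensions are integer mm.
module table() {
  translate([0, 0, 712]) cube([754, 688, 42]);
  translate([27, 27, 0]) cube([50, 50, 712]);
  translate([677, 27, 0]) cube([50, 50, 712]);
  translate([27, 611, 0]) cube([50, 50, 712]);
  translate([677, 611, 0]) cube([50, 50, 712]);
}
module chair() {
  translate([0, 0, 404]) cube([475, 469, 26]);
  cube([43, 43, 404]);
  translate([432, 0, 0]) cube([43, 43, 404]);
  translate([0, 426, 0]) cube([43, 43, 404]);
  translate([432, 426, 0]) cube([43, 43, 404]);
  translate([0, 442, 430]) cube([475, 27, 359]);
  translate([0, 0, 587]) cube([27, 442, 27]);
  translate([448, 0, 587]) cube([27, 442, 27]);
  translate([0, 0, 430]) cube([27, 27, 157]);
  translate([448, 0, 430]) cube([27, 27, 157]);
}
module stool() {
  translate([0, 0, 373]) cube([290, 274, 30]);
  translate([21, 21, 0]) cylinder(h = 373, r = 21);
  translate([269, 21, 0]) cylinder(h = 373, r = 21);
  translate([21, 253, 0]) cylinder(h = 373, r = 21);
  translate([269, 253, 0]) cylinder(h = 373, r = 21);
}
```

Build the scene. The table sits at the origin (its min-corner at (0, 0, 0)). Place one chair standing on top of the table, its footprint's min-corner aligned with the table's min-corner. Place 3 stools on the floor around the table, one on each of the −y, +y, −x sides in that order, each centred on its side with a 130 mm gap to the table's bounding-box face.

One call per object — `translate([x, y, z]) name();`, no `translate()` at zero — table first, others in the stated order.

table();
translate([0, 0, 754]) chair();
translate([232, -404, 0]) stool();
translate([232, 818, 0]) stool();
translate([-420, 207, 0]) stool();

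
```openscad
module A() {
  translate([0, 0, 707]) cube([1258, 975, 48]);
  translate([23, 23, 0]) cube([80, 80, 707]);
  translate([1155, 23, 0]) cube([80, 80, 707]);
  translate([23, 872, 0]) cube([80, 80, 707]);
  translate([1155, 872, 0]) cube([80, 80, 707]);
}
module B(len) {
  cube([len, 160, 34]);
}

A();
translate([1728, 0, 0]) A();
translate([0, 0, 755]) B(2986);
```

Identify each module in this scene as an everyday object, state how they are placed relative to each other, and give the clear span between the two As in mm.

A is a table. B is a beam. A beam spans the tops of two tables. The clear span between the two tables is 470 mm.

Second table starts at x = 1728; first ends at x = 1258; clear span = 1728 − 1258 = 470 mm.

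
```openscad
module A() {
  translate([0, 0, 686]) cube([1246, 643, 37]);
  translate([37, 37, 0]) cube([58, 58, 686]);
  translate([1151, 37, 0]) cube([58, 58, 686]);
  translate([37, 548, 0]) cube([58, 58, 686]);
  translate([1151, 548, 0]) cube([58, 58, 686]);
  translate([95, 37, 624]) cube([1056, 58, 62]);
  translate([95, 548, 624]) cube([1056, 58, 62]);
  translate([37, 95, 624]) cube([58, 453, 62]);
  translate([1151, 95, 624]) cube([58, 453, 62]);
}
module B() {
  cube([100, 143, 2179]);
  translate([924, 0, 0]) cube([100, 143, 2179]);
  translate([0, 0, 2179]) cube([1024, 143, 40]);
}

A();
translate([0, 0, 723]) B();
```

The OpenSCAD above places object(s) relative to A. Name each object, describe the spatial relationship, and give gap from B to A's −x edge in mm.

A is a table. B is a door frame. The door frame is on top of the table. The gap from the door frame to the table's −x edge is 0 mm.

The door frame's min-x is at 0; the table's min-x is 0; gap = 0 mm.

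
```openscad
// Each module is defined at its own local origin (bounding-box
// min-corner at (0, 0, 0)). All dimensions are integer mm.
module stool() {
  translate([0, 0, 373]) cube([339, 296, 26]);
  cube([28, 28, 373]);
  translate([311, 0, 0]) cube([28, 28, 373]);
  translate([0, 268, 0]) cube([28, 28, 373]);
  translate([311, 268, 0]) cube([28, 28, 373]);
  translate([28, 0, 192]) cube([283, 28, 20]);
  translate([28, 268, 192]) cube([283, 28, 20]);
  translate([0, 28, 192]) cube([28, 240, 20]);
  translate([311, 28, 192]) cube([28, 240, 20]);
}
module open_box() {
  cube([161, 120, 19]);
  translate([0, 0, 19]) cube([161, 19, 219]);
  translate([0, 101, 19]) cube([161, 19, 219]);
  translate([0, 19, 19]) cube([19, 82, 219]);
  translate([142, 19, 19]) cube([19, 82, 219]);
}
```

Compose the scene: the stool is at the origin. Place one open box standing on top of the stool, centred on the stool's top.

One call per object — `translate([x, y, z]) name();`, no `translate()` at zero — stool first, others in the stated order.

stool();
translate([89, 88, 399]) open_box();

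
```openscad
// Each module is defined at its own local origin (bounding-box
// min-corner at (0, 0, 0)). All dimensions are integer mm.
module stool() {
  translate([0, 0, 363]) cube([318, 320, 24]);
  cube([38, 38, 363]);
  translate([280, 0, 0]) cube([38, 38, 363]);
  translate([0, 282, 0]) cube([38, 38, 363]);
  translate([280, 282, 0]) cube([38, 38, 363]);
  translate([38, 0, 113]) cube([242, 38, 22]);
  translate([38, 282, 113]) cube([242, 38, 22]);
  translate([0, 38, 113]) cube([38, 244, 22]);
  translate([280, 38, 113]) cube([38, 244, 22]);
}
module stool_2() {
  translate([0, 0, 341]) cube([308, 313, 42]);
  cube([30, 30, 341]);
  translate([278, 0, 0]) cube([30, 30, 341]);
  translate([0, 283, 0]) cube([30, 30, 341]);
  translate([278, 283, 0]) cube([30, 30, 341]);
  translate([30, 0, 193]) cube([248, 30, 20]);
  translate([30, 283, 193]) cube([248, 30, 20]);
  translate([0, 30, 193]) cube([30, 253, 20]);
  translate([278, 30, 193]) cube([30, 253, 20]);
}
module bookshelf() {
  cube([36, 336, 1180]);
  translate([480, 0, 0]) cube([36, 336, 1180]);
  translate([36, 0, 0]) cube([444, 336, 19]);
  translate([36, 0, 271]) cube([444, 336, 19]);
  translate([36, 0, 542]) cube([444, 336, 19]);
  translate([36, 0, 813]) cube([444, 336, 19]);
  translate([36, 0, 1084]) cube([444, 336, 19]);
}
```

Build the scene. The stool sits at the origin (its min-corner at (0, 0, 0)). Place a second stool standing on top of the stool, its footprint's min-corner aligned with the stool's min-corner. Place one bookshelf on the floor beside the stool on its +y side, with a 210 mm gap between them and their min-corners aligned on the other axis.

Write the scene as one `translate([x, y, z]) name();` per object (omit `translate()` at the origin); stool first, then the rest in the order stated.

stool();
translate([0, 0, 387]) stool_2();
translate([0, 530, 0]) bookshelf();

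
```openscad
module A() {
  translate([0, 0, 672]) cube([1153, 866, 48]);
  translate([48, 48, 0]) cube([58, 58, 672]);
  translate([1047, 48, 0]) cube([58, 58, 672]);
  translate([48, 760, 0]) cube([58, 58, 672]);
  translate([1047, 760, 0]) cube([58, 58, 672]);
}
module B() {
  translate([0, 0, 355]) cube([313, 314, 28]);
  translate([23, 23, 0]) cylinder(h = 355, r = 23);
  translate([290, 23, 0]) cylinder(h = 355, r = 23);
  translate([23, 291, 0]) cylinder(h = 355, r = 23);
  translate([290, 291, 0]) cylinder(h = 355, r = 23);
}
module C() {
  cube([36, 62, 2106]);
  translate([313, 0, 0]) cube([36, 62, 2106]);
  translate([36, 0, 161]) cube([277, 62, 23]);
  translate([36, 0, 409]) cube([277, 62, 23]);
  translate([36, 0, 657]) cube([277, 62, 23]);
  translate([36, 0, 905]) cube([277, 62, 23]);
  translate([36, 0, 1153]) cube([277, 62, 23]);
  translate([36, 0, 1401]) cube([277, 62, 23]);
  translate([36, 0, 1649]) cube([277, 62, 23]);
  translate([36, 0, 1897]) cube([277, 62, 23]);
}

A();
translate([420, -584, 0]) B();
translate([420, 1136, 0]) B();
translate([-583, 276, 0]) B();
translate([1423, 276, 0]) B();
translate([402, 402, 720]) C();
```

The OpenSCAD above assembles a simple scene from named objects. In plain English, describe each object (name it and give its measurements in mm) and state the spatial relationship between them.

A is a table: top 1153 mm (x) × 866 mm (y), 48 mm thick, upper face at z = 720 mm, on four 58×58 mm square legs, each inset 48 mm from the nearest pair of top edges, running from z = 0 to the bottom of the top.

B is a simple wooden stool: a rectangular seat 313 mm (x) by 314 mm (y), 28 mm thick, top face at z = 383 mm, on four round legs, each 46 mm in diameter. The legs rest on z = 0, each leg's axis is inset half a diameter from the nearest pair of seat edges (so the leg's bounding box is flush with the corner).

C is a wooden ladder with two side rails of 36×62 mm section and 2106 mm height, set 349 mm apart overall. Between them run 8 rectangular rungs (62 mm deep, 23 mm thick), front faces flush with the rails' −y face. The bottom of the first rung is 161 mm above the floor and each subsequent rung is 248 mm higher than the one below.

Four stools sit around the table at the −y, +y, −x, +x sides. The ladder is on top of the table, centred.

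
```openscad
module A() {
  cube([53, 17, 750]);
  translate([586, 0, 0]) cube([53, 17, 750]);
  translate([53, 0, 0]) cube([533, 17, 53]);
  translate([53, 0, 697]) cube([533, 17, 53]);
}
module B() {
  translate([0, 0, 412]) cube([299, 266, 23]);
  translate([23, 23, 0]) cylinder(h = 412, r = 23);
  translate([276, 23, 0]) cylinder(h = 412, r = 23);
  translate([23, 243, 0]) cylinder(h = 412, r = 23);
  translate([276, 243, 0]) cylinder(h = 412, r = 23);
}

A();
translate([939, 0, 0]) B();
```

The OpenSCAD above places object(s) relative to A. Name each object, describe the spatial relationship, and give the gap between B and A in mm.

The stool's nearest face is 300 mm from the picture frame's +x face.

A is a picture frame. B is a stool. The stool is on the floor beside the picture frame on its +x side. The gap between the stool and the picture frame is 300 mm.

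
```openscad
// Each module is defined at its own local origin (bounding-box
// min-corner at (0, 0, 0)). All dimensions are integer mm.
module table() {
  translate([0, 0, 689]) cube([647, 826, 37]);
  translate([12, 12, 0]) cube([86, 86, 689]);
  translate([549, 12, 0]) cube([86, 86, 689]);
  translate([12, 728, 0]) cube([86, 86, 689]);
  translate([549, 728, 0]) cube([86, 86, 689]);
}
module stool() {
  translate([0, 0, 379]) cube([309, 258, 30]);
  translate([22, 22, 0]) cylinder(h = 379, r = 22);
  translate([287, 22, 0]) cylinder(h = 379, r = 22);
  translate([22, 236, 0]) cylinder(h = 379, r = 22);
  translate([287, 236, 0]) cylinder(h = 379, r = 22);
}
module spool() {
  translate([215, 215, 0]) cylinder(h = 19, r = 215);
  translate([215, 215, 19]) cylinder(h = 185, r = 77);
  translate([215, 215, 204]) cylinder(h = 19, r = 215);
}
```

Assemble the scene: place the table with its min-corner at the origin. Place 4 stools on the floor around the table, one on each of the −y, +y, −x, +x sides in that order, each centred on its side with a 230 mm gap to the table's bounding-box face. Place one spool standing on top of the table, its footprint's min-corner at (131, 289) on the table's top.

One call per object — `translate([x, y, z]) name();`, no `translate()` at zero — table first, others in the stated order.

table();
translate([169, -488, 0]) stool();
translate([169, 1056, 0]) stool();
translate([-539, 284, 0]) stool();
translate([877, 284, 0]) stool();
translate([131, 289, 726]) spool();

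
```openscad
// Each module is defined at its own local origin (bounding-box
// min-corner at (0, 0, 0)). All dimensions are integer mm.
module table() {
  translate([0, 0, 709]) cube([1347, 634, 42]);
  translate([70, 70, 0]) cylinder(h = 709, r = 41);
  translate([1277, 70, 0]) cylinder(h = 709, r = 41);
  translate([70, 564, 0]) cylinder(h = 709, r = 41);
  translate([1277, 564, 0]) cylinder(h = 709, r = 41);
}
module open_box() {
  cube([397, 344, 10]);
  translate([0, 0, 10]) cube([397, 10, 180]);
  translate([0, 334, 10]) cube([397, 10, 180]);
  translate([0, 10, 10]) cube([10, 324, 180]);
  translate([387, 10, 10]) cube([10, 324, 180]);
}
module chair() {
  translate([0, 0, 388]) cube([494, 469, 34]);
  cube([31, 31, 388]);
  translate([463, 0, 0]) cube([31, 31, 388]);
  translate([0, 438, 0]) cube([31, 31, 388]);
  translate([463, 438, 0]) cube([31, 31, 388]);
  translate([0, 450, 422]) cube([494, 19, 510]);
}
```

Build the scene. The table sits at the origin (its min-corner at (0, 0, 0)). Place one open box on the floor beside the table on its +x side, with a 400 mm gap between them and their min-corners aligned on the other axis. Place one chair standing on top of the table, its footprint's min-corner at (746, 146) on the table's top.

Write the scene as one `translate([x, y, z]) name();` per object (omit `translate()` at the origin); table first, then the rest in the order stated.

table();
translate([1747, 0, 0]) open_box();
translate([746, 146, 751]) chair();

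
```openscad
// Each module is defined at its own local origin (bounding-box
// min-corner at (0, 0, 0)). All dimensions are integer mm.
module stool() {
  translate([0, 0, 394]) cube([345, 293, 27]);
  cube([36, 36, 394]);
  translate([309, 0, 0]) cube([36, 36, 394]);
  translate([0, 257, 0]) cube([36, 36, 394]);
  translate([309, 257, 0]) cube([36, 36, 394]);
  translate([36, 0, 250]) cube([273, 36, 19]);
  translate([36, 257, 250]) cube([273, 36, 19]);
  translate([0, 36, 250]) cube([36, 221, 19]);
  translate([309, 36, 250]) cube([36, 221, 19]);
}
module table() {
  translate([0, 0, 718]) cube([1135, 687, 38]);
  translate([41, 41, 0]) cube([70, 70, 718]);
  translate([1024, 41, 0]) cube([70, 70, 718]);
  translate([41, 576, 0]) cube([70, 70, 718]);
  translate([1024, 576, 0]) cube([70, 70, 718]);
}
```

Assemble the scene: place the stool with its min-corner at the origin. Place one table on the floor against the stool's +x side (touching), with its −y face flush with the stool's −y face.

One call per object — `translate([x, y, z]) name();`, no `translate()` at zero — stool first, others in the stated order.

stool();
translate([345, 0, 0]) table();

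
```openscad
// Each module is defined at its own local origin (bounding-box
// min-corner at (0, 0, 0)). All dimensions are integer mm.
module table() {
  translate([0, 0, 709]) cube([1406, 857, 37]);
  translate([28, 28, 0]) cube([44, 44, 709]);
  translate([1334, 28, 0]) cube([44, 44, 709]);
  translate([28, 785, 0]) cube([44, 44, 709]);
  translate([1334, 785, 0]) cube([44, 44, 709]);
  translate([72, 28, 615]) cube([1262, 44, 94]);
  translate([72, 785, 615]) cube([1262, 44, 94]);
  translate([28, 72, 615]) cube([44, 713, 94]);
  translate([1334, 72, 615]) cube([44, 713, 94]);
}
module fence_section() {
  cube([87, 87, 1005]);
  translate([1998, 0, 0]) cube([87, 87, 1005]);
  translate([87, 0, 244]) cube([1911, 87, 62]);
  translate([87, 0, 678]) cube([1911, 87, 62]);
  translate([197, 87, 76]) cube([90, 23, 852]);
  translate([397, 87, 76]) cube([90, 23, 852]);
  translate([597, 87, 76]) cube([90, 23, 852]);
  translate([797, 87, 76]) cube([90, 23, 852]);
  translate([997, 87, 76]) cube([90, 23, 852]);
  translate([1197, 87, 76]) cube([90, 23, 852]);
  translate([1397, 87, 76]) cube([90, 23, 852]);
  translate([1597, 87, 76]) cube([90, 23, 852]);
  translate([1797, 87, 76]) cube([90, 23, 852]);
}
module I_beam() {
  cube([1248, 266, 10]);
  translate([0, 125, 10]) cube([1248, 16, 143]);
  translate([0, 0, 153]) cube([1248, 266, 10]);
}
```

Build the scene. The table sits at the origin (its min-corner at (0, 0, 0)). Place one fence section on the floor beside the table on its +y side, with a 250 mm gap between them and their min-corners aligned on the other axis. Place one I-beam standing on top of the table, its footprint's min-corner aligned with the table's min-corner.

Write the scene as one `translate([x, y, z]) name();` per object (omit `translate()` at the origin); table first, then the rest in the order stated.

table();
translate([0, 1107, 0]) fence_section();
translate([0, 0, 746]) I_beam();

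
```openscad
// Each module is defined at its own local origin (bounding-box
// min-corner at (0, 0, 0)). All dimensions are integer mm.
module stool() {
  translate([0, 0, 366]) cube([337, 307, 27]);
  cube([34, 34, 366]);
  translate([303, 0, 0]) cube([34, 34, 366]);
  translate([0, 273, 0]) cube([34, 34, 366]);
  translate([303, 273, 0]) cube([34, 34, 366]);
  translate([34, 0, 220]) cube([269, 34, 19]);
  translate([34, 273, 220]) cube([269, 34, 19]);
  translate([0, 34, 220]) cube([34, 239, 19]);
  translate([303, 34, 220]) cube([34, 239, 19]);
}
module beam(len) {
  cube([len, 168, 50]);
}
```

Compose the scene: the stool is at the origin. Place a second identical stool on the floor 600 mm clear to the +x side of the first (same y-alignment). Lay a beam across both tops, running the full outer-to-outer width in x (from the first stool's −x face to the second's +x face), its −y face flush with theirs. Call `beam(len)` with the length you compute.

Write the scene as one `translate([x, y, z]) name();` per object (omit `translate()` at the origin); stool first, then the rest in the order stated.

stool();
translate([937, 0, 0]) stool();
translate([0, 0, 393]) beam(1274);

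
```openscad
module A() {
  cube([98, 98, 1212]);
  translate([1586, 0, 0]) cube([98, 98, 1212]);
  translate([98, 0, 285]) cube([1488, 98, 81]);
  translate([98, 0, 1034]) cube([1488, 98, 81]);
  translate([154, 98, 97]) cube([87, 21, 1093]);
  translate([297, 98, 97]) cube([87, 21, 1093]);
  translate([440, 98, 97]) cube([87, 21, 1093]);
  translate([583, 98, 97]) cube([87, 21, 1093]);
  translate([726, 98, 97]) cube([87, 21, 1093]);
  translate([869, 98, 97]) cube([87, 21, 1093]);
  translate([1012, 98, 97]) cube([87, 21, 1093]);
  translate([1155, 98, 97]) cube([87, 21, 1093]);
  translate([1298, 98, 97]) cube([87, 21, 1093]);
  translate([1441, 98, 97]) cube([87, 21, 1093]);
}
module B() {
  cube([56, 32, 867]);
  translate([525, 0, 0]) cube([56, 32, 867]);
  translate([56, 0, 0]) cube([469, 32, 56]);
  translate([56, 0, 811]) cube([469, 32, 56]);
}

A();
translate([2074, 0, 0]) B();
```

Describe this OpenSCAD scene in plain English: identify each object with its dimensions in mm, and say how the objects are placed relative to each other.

A is a fence section. Two 98×98 mm posts, 1212 mm tall, stand on the floor with a clear span of 1488 mm between their inner faces. Two horizontal rails of 98×81 mm section span the gap between the posts with their undersides at z = 285 mm and z = 1034 mm, flush with the posts' −y face. 10 pickets, each 87 mm wide, 21 mm thick and 1093 mm tall, are fixed to the +y face of the rails with their bottoms at z = 97 mm, evenly spaced across the span with equal gaps (rounded down to the nearest mm) at the −x end and between each pair — any rounding remainder accumulates at the +x end.

B is a picture frame with a 469×755 mm rectangular opening (x by z) and a uniform 56 mm border on every side. Frame depth is 32 mm along y. It is built from two vertical stiles running the full outside height and two horizontal rails spanning the gap between the stiles.

The picture frame is on the floor beside the fence section on its +x side.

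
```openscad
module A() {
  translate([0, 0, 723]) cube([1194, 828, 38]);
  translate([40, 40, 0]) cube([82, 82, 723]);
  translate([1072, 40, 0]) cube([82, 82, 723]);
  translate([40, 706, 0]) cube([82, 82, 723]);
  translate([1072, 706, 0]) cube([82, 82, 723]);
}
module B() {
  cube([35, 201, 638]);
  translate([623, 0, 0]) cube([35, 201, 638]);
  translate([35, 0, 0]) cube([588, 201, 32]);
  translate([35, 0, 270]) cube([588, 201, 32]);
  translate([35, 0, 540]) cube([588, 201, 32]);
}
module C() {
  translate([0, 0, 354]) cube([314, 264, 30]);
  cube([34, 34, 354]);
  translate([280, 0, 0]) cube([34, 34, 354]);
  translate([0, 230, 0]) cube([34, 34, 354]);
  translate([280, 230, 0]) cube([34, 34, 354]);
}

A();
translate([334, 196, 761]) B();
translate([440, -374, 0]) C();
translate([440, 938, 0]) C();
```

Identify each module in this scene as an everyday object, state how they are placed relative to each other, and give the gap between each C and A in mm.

Each stool's nearest face is 110 mm from the table's bounding box.

A is a table. B is a bookshelf. C is a stool. The bookshelf is on top of the table. Two stools sit around the table at the −y, +y sides. The gap between each stool and the table is 110 mm.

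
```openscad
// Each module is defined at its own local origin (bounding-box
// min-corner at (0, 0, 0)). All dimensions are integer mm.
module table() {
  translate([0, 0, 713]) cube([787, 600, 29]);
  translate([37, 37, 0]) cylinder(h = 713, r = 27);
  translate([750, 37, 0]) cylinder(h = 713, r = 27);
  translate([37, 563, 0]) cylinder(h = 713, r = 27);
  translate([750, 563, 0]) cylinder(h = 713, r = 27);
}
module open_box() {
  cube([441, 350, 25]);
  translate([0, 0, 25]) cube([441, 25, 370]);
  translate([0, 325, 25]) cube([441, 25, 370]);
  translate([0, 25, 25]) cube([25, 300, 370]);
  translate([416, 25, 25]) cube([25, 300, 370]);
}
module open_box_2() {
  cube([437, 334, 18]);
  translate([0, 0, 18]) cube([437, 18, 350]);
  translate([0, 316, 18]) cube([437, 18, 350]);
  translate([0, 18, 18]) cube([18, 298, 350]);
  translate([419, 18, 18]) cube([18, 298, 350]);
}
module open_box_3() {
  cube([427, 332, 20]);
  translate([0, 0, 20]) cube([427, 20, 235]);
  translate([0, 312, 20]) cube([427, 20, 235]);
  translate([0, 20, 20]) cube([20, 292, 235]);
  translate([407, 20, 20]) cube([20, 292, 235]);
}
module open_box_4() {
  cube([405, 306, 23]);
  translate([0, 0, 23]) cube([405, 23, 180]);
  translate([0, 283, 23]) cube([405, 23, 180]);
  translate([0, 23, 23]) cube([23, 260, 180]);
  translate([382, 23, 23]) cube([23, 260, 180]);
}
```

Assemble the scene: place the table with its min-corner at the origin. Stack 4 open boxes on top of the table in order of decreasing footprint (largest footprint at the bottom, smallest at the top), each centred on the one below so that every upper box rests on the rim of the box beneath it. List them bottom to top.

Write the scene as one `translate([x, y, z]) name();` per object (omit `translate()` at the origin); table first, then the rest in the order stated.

table();
translate([173, 125, 742]) open_box();
translate([175, 133, 1137]) open_box_2();
translate([180, 134, 1505]) open_box_3();
translate([191, 147, 1760]) open_box_4();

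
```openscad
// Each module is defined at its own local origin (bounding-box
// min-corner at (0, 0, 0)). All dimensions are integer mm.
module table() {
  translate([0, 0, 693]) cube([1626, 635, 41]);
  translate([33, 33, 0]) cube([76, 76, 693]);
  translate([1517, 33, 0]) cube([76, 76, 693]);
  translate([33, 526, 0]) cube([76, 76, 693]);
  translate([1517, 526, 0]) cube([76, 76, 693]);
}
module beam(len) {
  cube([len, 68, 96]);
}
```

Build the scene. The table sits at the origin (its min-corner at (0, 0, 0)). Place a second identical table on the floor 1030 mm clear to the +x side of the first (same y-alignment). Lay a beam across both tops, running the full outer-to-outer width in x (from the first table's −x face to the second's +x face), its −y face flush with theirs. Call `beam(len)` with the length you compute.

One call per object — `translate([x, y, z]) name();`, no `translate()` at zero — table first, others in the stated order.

table();
translate([2656, 0, 0]) table();
translate([0, 0, 734]) beam(4282);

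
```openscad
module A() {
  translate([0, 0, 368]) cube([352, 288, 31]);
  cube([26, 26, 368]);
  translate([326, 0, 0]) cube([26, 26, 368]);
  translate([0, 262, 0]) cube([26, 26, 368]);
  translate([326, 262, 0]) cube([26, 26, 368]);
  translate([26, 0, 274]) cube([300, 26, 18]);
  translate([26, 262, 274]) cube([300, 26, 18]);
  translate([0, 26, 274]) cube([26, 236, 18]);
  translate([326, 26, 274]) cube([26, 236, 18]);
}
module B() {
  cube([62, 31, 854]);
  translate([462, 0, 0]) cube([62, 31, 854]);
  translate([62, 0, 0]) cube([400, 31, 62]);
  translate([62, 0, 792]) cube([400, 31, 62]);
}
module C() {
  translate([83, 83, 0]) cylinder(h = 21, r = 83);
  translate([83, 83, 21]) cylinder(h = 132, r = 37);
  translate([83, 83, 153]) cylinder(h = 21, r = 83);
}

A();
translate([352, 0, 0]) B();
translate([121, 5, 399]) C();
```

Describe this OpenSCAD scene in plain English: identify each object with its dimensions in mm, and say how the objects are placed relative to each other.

A is a simple wooden stool: a rectangular seat 352 mm (x) by 288 mm (y), 31 mm thick, top face at z = 399 mm, on four square legs, each 26×26 mm in cross-section. The legs rest on z = 0, each flush with a corner of the seat. Four stretchers, 26 mm wide and 18 mm tall, connect adjacent legs with their undersides at z = 274 mm, each running between the inner faces of the legs it joins and aligned with the legs' outer faces on the other axis.

B is a rectangular picture frame lying in the x–z plane (depth along y). The opening is 400 mm wide (x) by 730 mm tall (z), surrounded by a border 62 mm wide on all four sides. The frame is 31 mm deep and is made of two full-height vertical stiles with two horizontal rails fitted between them.

C is a spool: two coaxial disc flanges of radius 83 mm and thickness 21 mm, joined by a core cylinder of radius 37 mm and height 132 mm. The lower flange rests on z = 0 and the three cylinders share a vertical axis.

The picture frame is against the stool's +x side, with their −y faces flush. The spool is on top of the stool.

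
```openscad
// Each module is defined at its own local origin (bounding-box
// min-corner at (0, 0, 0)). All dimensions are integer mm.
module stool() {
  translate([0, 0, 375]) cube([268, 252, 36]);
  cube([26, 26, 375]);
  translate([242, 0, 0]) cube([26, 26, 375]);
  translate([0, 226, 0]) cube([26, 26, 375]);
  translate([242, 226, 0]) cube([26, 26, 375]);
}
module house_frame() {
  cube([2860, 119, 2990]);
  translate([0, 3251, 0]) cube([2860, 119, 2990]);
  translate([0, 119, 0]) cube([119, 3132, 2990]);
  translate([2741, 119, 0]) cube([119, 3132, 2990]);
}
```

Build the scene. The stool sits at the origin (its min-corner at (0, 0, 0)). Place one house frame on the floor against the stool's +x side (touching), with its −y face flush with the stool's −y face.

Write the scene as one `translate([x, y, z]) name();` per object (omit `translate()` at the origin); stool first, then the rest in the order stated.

stool();
translate([268, 0, 0]) house_frame();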